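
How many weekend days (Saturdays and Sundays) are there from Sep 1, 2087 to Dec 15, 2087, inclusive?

30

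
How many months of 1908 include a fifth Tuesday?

4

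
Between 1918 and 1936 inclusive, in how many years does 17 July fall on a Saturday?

2

Day of week of July 17 in each year:
1918: Wed, 1919: Thu, 1920: Sat ✓, 1921: Sun, 1922: Mon, 1923: Tue, 1924: Thu, 1925: Fri, 1926: Sat ✓, 1927: Sun, 1928: Tue, 1929: Wed, 1930: Thu, 1931: Fri, 1932: Sun, 1933: Mon, 1934: Tue, 1935: Wed, 1936: Fri
Saturdays: 1920, 1926.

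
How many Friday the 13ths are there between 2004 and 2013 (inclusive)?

18

Friday-the-13ths by year:
2004: Feb, Aug
2005: May
2006: Jan, Oct
2007: Apr, Jul
2008: Jun
2009: Feb, Mar, Nov
2010: Aug
2011: May
2012: Jan, Apr, Jul
2013: Sep, Dec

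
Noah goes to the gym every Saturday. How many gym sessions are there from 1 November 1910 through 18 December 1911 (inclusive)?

1 November 1910 is a Tuesday.
From 1 November 1910 to 18 December 1911 is 413 days inclusive.
413 = 7 × 59, so the span is exactly 59 full weeks.
Each full week contributes one Saturday: 59 so far.
Total: 59.

59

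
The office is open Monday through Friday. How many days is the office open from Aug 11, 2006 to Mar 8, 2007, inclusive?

Aug 11, 2006 is a Friday.
That's 210 days from start to end, counting both.
210 = 7 × 30, so the span is exactly 30 full weeks.
Each full week contributes 5 weekdays (Mon–Fri): 30 × 5 = 150.

150 weekdays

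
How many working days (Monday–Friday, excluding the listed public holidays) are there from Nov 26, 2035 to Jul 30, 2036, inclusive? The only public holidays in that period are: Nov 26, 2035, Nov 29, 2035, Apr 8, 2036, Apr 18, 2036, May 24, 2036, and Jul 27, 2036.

174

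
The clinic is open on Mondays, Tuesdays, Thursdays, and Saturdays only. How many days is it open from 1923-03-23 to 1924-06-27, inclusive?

1923-03-23 is a Friday.
From 1923-03-23 to 1924-06-27 is 463 days inclusive.
463 = 7 × 66 + 1, so there are 66 full weeks plus 1 extra day.
Each full week contributes 4 days from the set (Mon, Tue, Thu, Sat): 66 × 4 = 264.
The 1 extra day is Friday — none qualify.
Total: 264 + 0 = 264.

264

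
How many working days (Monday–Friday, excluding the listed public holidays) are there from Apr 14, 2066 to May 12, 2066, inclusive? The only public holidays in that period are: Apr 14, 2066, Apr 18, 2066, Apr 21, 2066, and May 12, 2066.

18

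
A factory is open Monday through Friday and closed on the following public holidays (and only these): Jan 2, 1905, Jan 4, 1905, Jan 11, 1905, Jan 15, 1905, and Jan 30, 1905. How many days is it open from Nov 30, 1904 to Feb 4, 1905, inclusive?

44

Nov 30, 1904 is a Wednesday.
The range spans 67 days (inclusive of both endpoints).
67 = 7 × 9 + 4, so there are 9 full weeks plus 4 extra days.
Each full week contributes 5 weekdays (Mon–Fri): 9 × 5 = 45.
The 4 extra days are Wed, Thu, Fri, Sat — 3 of them qualify.
Total: 45 + 3 = 48.
Holidays: Jan 2, 1905 (Mon); Jan 4, 1905 (Wed); Jan 11, 1905 (Wed); Jan 15, 1905 (Sun); Jan 30, 1905 (Mon).
4 of the 5 holidays fall on weekdays; the rest are weekends and were already excluded.
Business days: 48 − 4 = 44.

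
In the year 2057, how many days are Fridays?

52

Jan 1, 2057 is a Monday.
The range spans 365 days (inclusive of both endpoints).
365 = 7 × 52 + 1, so there are 52 full weeks plus 1 extra day.
Each full week contributes one Friday: 52 so far.
The 1 extra day is Monday — none qualify.
Total: 52 + 0 = 52.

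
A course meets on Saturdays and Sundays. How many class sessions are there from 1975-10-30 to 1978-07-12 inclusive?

282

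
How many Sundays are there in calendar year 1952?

Jan 1, 1952 is a Tuesday.
The range spans 366 days (inclusive of both endpoints).
366 = 7 × 52 + 2, so there are 52 full weeks plus 2 extra days.
Each full week contributes one Sunday: 52 so far.
The 2 extra days are Tuesday, Wednesday — none qualify.
Total: 52 + 0 = 52.

52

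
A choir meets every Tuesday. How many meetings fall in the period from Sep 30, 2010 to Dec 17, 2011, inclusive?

63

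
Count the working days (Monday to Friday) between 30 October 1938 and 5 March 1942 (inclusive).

874

30 October 1938 is a Sunday.
That's 1223 days from start to end, counting both.
1223 = 7 × 174 + 5, so there are 174 full weeks plus 5 extra days.
Each full week contributes 5 weekdays (Mon–Fri): 174 × 5 = 870.
The 5 extra days are Sunday, Monday, Tuesday, Wednesday, Thursday — 4 of them qualify.
Total: 870 + 4 = 874.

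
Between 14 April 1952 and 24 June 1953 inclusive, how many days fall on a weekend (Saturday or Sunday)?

124

14 April 1952 is a Monday.
From 14 April 1952 to 24 June 1953 is 437 days inclusive.
437 = 7 × 62 + 3, so there are 62 full weeks plus 3 extra days.
Each full week contributes 2 weekend days (Sat, Sun): 62 × 2 = 124.
The 3 extra days are Monday, Tuesday, Wednesday — none qualify.
Total: 124 + 0 = 124.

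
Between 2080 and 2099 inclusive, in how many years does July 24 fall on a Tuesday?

3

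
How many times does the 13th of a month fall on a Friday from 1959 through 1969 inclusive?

19

Friday-the-13ths by year:
1959: Feb, Mar, Nov
1960: May
1961: Jan, Oct
1962: Apr, Jul
1963: Sep, Dec
1964: Mar, Nov
1965: Aug
1966: May
1967: Jan, Oct
1968: Sep, Dec
1969: Jun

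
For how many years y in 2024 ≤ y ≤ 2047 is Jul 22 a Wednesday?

Day of week of July 22 in each year:
2024: Mon, 2025: Tue, 2026: Wed ✓, 2027: Thu, 2028: Sat, 2029: Sun, 2030: Mon, 2031: Tue, 2032: Thu, 2033: Fri, 2034: Sat, 2035: Sun, 2036: Tue, 2037: Wed ✓, 2038: Thu, 2039: Fri, 2040: Sun, 2041: Mon, 2042: Tue, 2043: Wed ✓, 2044: Fri, 2045: Sat, 2046: Sun, 2047: Mon
Wednesdays: 2026, 2037, 2043.

3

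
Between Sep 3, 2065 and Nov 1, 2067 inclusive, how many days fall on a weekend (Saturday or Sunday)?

226

Sep 3, 2065 is a Thursday.
That's 790 days from start to end, counting both.
790 = 7 × 112 + 6, so there are 112 full weeks plus 6 extra days.
Each full week contributes 2 weekend days (Sat, Sun): 112 × 2 = 224.
The 6 extra days are Thu, Fri, Sat, Sun, Mon, Tue — 2 of them qualify.
Total: 224 + 2 = 226.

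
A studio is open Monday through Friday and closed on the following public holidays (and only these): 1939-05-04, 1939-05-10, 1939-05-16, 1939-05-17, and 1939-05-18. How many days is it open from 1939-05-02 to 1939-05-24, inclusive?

12

1939-05-02 is a Tuesday.
The range spans 23 days (inclusive of both endpoints).
23 = 7 × 3 + 2, so there are 3 full weeks plus 2 extra days.
Each full week contributes 5 weekdays (Mon–Fri): 3 × 5 = 15.
The 2 extra days are Tuesday, Wednesday — 2 of them qualify.
Total: 15 + 2 = 17.
Holidays: 1939-05-04 (Thu); 1939-05-10 (Wed); 1939-05-16 (Tue); 1939-05-17 (Wed); 1939-05-18 (Thu).
All 5 holidays fall on weekdays, so subtract 5.
Business days: 17 − 5 = 12.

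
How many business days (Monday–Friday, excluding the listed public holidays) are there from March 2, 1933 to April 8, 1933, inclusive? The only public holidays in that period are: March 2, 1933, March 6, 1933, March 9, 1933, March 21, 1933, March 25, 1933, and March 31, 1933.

March 2, 1933 is a Thursday.
From March 2, 1933 to April 8, 1933 is 38 days inclusive.
38 = 7 × 5 + 3, so there are 5 full weeks plus 3 extra days.
Each full week contributes 5 weekdays (Mon–Fri): 5 × 5 = 25.
The 3 extra days are Thu, Fri, Sat — 2 of them qualify.
Total: 25 + 2 = 27.
Holidays: March 2, 1933 (Thu); March 6, 1933 (Mon); March 9, 1933 (Thu); March 21, 1933 (Tue); March 25, 1933 (Sat); March 31, 1933 (Fri).
5 of the 6 holidays fall on weekdays; the rest are weekends and were already excluded.
Business days: 27 − 5 = 22.

22 business days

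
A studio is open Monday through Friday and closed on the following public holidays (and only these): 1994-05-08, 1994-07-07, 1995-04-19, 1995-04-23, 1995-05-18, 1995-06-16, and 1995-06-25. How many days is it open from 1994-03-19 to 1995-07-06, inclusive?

335 business days

1994-03-19 is a Saturday.
That's 475 days from start to end, counting both.
475 = 7 × 67 + 6, so there are 67 full weeks plus 6 extra days.
Each full week contributes 5 weekdays (Mon–Fri): 67 × 5 = 335.
The 6 extra days are Saturday, Sunday, Monday, Tuesday, Wednesday, Thursday — 4 of them qualify.
Total: 335 + 4 = 339.
Holidays: 1994-05-08 (Sun); 1994-07-07 (Thu); 1995-04-19 (Wed); 1995-04-23 (Sun); 1995-05-18 (Thu); 1995-06-16 (Fri); 1995-06-25 (Sun).
4 of the 7 holidays fall on weekdays; the rest are weekends and were already excluded.
Business days: 339 − 4 = 335.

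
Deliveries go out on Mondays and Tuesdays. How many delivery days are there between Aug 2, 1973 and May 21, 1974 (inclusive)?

84

Aug 2, 1973 is a Thursday.
The range spans 293 days (inclusive of both endpoints).
293 = 7 × 41 + 6, so there are 41 full weeks plus 6 extra days.
Each full week contributes 2 days from the set (Mon, Tue): 41 × 2 = 82.
The 6 extra days are Thu, Fri, Sat, Sun, Mon, Tue — 2 of them qualify.
Total: 82 + 2 = 84.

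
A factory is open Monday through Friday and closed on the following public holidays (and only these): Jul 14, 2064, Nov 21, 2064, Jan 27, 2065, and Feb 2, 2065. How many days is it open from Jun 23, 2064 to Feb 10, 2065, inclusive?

Jun 23, 2064 is a Monday.
That's 233 days from start to end, counting both.
233 = 7 × 33 + 2, so there are 33 full weeks plus 2 extra days.
Each full week contributes 5 weekdays (Mon–Fri): 33 × 5 = 165.
The 2 extra days are Monday, Tuesday — 2 of them qualify.
Total: 165 + 2 = 167.
Holidays: Jul 14, 2064 (Mon); Nov 21, 2064 (Fri); Jan 27, 2065 (Tue); Feb 2, 2065 (Mon).
All 4 holidays fall on weekdays, so subtract 4.
Business days: 167 − 4 = 163.

163 business days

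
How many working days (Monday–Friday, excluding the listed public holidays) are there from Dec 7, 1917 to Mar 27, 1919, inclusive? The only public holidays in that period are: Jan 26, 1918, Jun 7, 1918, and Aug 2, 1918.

Dec 7, 1917 is a Friday.
The range spans 476 days (inclusive of both endpoints).
476 = 7 × 68, so the span is exactly 68 full weeks.
Each full week contributes 5 weekdays (Mon–Fri): 68 × 5 = 340.
Total: 340.
Holidays: Jan 26, 1918 (Sat); Jun 7, 1918 (Fri); Aug 2, 1918 (Fri).
2 of the 3 holidays fall on weekdays; the rest are weekends and were already excluded.
Business days: 340 − 2 = 338.

338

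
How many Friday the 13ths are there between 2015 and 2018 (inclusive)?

8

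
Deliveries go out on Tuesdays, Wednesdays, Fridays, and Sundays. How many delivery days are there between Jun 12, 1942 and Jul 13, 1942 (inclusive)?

Jun 12, 1942 is a Friday.
That's 32 days from start to end, counting both.
32 = 7 × 4 + 4, so there are 4 full weeks plus 4 extra days.
Each full week contributes 4 days from the set (Tue, Wed, Fri, Sun): 4 × 4 = 16.
The 4 extra days are Fri, Sat, Sun, Mon — 2 of them qualify.
Total: 16 + 2 = 18.

18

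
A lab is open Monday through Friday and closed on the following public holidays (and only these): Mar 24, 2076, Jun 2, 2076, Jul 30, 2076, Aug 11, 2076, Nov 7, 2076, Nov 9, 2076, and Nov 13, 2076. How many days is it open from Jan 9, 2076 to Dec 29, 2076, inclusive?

Jan 9, 2076 is a Thursday.
That's 356 days from start to end, counting both.
356 = 7 × 50 + 6, so there are 50 full weeks plus 6 extra days.
Each full week contributes 5 weekdays (Mon–Fri): 50 × 5 = 250.
The 6 extra days are Thu, Fri, Sat, Sun, Mon, Tue — 4 of them qualify.
Total: 250 + 4 = 254.
Holidays: Mar 24, 2076 (Tue); Jun 2, 2076 (Tue); Jul 30, 2076 (Thu); Aug 11, 2076 (Tue); Nov 7, 2076 (Sat); Nov 9, 2076 (Mon); Nov 13, 2076 (Fri).
6 of the 7 holidays fall on weekdays; the rest are weekends and were already excluded.
Business days: 254 − 6 = 248.

248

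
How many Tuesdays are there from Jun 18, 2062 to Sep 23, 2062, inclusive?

14

Jun 18, 2062 is a Sunday.
From Jun 18, 2062 to Sep 23, 2062 is 98 days inclusive.
98 = 7 × 14, so the span is exactly 14 full weeks.
Each full week contributes one Tuesday: 14 so far.
Total: 14.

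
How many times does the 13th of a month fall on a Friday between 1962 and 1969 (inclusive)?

Friday-the-13ths by year:
1962: Apr, Jul
1963: Sep, Dec
1964: Mar, Nov
1965: Aug
1966: May
1967: Jan, Oct
1968: Sep, Dec
1969: Jun

13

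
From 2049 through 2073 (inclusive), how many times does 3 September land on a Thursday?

3

Day of week of September 3 in each year:
2049: Fri, 2050: Sat, 2051: Sun, 2052: Tue, 2053: Wed, 2054: Thu ✓, 2055: Fri, 2056: Sun, 2057: Mon, 2058: Tue, 2059: Wed, 2060: Fri, 2061: Sat, 2062: Sun, 2063: Mon, 2064: Wed, 2065: Thu ✓, 2066: Fri, 2067: Sat, 2068: Mon, 2069: Tue, 2070: Wed, 2071: Thu ✓, 2072: Sat, 2073: Sun
Thursdays: 2054, 2065, 2071.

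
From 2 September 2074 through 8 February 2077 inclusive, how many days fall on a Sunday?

2 September 2074 is a Sunday.
The range spans 891 days (inclusive of both endpoints).
891 = 7 × 127 + 2, so there are 127 full weeks plus 2 extra days.
Each full week contributes one Sunday: 127 so far.
The 2 extra days are Sun, Mon — 1 of them qualifies.
Total: 127 + 1 = 128.

128 Sundays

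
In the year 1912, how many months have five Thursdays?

4

A month has five Thursdays exactly when Thursday falls within its first (length − 28) days.
Jan: 31 days, starts Mon → 5 of Mon, Tue, Wed
Feb: 29 days, starts Thu → 5 of Thu ✓
Mar: 31 days, starts Fri → 5 of Fri, Sat, Sun
Apr: 30 days, starts Mon → 5 of Mon, Tue
May: 31 days, starts Wed → 5 of Wed, Thu, Fri ✓
Jun: 30 days, starts Sat → 5 of Sat, Sun
Jul: 31 days, starts Mon → 5 of Mon, Tue, Wed
Aug: 31 days, starts Thu → 5 of Thu, Fri, Sat ✓
Sep: 30 days, starts Sun → 5 of Sun, Mon
Oct: 31 days, starts Tue → 5 of Tue, Wed, Thu ✓
Nov: 30 days, starts Fri → 5 of Fri, Sat
Dec: 31 days, starts Sun → 5 of Sun, Mon, Tue
Months with five Thursdays: Feb, May, Aug, Oct.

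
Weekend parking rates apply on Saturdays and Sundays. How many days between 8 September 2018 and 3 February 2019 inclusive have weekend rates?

8 September 2018 is a Saturday.
From 8 September 2018 to 3 February 2019 is 149 days inclusive.
149 = 7 × 21 + 2, so there are 21 full weeks plus 2 extra days.
Each full week contributes 2 weekend days (Sat, Sun): 21 × 2 = 42.
The 2 extra days are Saturday, Sunday — 2 of them qualify.
Total: 42 + 2 = 44.

44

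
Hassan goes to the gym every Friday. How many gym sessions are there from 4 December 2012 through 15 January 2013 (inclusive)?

4 December 2012 is a Tuesday.
The range spans 43 days (inclusive of both endpoints).
43 = 7 × 6 + 1, so there are 6 full weeks plus 1 extra day.
Each full week contributes one Friday: 6 so far.
The 1 extra day is Tuesday — none qualify.
Total: 6 + 0 = 6.

6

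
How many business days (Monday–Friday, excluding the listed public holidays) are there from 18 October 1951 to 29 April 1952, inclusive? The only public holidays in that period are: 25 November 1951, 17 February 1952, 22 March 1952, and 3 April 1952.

138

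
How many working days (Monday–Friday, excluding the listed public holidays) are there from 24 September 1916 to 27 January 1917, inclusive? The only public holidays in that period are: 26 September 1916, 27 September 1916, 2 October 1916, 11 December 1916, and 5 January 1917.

24 September 1916 is a Sunday.
The range spans 126 days (inclusive of both endpoints).
126 = 7 × 18, so the span is exactly 18 full weeks.
Each full week contributes 5 weekdays (Mon–Fri): 18 × 5 = 90.
Total: 90.
Holidays: 26 September 1916 (Tue); 27 September 1916 (Wed); 2 October 1916 (Mon); 11 December 1916 (Mon); 5 January 1917 (Fri).
All 5 holidays fall on weekdays, so subtract 5.
Business days: 90 − 5 = 85.

85 working days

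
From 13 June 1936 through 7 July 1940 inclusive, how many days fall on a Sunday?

13 June 1936 is a Saturday.
That's 1486 days from start to end, counting both.
1486 = 7 × 212 + 2, so there are 212 full weeks plus 2 extra days.
Each full week contributes one Sunday: 212 so far.
The 2 extra days are Sat, Sun — 1 of them qualifies.
Total: 212 + 1 = 213.

213 Sundays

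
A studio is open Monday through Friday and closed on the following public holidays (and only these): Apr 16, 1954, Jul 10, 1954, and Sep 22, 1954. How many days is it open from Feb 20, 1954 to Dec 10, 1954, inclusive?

208 working days

Feb 20, 1954 is a Saturday.
The range spans 294 days (inclusive of both endpoints).
294 = 7 × 42, so the span is exactly 42 full weeks.
Each full week contributes 5 weekdays (Mon–Fri): 42 × 5 = 210.
Total: 210.
Holidays: Apr 16, 1954 (Fri); Jul 10, 1954 (Sat); Sep 22, 1954 (Wed).
2 of the 3 holidays fall on weekdays; the rest are weekends and were already excluded.
Business days: 210 − 2 = 208.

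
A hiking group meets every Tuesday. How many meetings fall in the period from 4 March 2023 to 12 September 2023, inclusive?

28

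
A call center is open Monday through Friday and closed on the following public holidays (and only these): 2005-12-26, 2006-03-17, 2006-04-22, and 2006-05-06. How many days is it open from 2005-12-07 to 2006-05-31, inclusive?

124

2005-12-07 is a Wednesday.
The range spans 176 days (inclusive of both endpoints).
176 = 7 × 25 + 1, so there are 25 full weeks plus 1 extra day.
Each full week contributes 5 weekdays (Mon–Fri): 25 × 5 = 125.
The 1 extra day is Wednesday — 1 of them qualifies.
Total: 125 + 1 = 126.
Holidays: 2005-12-26 (Mon); 2006-03-17 (Fri); 2006-04-22 (Sat); 2006-05-06 (Sat).
2 of the 4 holidays fall on weekdays; the rest are weekends and were already excluded.
Business days: 126 − 2 = 124.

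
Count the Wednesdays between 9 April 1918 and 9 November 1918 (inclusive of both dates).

31

9 April 1918 is a Tuesday.
The range spans 215 days (inclusive of both endpoints).
215 = 7 × 30 + 5, so there are 30 full weeks plus 5 extra days.
Each full week contributes one Wednesday: 30 so far.
The 5 extra days are Tuesday, Wednesday, Thursday, Friday, Saturday — 1 of them qualifies.
Total: 30 + 1 = 31.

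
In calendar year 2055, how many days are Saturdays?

52

January 1, 2055 is a Friday.
That's 365 days from start to end, counting both.
365 = 7 × 52 + 1, so there are 52 full weeks plus 1 extra day.
Each full week contributes one Saturday: 52 so far.
The 1 extra day is Friday — none qualify.
Total: 52 + 0 = 52.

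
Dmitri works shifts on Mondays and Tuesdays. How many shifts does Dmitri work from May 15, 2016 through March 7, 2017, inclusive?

May 15, 2016 is a Sunday.
The range spans 297 days (inclusive of both endpoints).
297 = 7 × 42 + 3, so there are 42 full weeks plus 3 extra days.
Each full week contributes 2 days from the set (Mon, Tue): 42 × 2 = 84.
The 3 extra days are Sunday, Monday, Tuesday — 2 of them qualify.
Total: 84 + 2 = 86.

86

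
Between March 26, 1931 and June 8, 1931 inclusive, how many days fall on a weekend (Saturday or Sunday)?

March 26, 1931 is a Thursday.
That's 75 days from start to end, counting both.
75 = 7 × 10 + 5, so there are 10 full weeks plus 5 extra days.
Each full week contributes 2 weekend days (Sat, Sun): 10 × 2 = 20.
The 5 extra days are Thu, Fri, Sat, Sun, Mon — 2 of them qualify.
Total: 20 + 2 = 22.

22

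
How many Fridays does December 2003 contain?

4

Dec 1, 2003 is a Monday.
The range spans 31 days (inclusive of both endpoints).
31 = 7 × 4 + 3, so there are 4 full weeks plus 3 extra days.
Each full week contributes one Friday: 4 so far.
The 3 extra days are Mon, Tue, Wed — none qualify.
Total: 4 + 0 = 4.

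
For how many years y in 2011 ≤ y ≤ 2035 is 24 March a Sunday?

Day of week of March 24 in each year:
2011: Thu, 2012: Sat, 2013: Sun ✓, 2014: Mon, 2015: Tue, 2016: Thu, 2017: Fri, 2018: Sat, 2019: Sun ✓, 2020: Tue, 2021: Wed, 2022: Thu, 2023: Fri, 2024: Sun ✓, 2025: Mon, 2026: Tue, 2027: Wed, 2028: Fri, 2029: Sat, 2030: Sun ✓, 2031: Mon, 2032: Wed, 2033: Thu, 2034: Fri, 2035: Sat
Sundays: 2013, 2019, 2024, 2030.

4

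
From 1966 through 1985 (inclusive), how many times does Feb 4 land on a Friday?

4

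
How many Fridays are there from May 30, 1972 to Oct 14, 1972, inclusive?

May 30, 1972 is a Tuesday.
From May 30, 1972 to Oct 14, 1972 is 138 days inclusive.
138 = 7 × 19 + 5, so there are 19 full weeks plus 5 extra days.
Each full week contributes one Friday: 19 so far.
The 5 extra days are Tue, Wed, Thu, Fri, Sat — 1 of them qualifies.
Total: 19 + 1 = 20.

20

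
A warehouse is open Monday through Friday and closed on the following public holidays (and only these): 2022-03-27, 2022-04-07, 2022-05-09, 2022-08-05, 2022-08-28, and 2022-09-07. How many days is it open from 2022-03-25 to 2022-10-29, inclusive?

152

2022-03-25 is a Friday.
The range spans 219 days (inclusive of both endpoints).
219 = 7 × 31 + 2, so there are 31 full weeks plus 2 extra days.
Each full week contributes 5 weekdays (Mon–Fri): 31 × 5 = 155.
The 2 extra days are Friday, Saturday — 1 of them qualifies.
Total: 155 + 1 = 156.
Holidays: 2022-03-27 (Sun); 2022-04-07 (Thu); 2022-05-09 (Mon); 2022-08-05 (Fri); 2022-08-28 (Sun); 2022-09-07 (Wed).
4 of the 6 holidays fall on weekdays; the rest are weekends and were already excluded.
Business days: 156 − 4 = 152.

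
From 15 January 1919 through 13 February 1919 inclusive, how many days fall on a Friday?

4

15 January 1919 is a Wednesday.
From 15 January 1919 to 13 February 1919 is 30 days inclusive.
30 = 7 × 4 + 2, so there are 4 full weeks plus 2 extra days.
Each full week contributes one Friday: 4 so far.
The 2 extra days are Wed, Thu — none qualify.
Total: 4 + 0 = 4.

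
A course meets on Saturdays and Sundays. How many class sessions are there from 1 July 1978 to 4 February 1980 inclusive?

168

1 July 1978 is a Saturday.
That's 584 days from start to end, counting both.
584 = 7 × 83 + 3, so there are 83 full weeks plus 3 extra days.
Each full week contributes 2 days from the set (Sat, Sun): 83 × 2 = 166.
The 3 extra days are Sat, Sun, Mon — 2 of them qualify.
Total: 166 + 2 = 168.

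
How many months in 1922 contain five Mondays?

4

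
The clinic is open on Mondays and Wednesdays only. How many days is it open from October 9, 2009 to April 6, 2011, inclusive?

October 9, 2009 is a Friday.
That's 545 days from start to end, counting both.
545 = 7 × 77 + 6, so there are 77 full weeks plus 6 extra days.
Each full week contributes 2 days from the set (Mon, Wed): 77 × 2 = 154.
The 6 extra days are Friday, Saturday, Sunday, Monday, Tuesday, Wednesday — 2 of them qualify.
Total: 154 + 2 = 156.

156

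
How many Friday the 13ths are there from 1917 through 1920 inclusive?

Friday-the-13ths by year:
1917: Apr, Jul
1918: Sep, Dec
1919: Jun
1920: Feb, Aug

7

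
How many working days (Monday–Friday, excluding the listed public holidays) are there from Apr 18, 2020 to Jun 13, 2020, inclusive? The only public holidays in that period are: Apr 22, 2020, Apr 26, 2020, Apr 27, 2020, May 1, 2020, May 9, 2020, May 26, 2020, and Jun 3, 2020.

35 working days

Apr 18, 2020 is a Saturday.
The range spans 57 days (inclusive of both endpoints).
57 = 7 × 8 + 1, so there are 8 full weeks plus 1 extra day.
Each full week contributes 5 weekdays (Mon–Fri): 8 × 5 = 40.
The 1 extra day is Saturday — none qualify.
Total: 40 + 0 = 40.
Holidays: Apr 22, 2020 (Wed); Apr 26, 2020 (Sun); Apr 27, 2020 (Mon); May 1, 2020 (Fri); May 9, 2020 (Sat); May 26, 2020 (Tue); Jun 3, 2020 (Wed).
5 of the 7 holidays fall on weekdays; the rest are weekends and were already excluded.
Business days: 40 − 5 = 35.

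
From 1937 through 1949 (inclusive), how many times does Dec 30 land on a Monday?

2

Day of week of December 30 in each year:
1937: Thu, 1938: Fri, 1939: Sat, 1940: Mon ✓, 1941: Tue, 1942: Wed, 1943: Thu, 1944: Sat, 1945: Sun, 1946: Mon ✓, 1947: Tue, 1948: Thu, 1949: Fri
Mondays: 1940, 1946.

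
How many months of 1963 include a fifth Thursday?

4

A month has five Thursdays exactly when Thursday falls within its first (length − 28) days.
Jan: 31 days, starts Tue → 5 of Tue, Wed, Thu ✓
Feb: 28 days, starts Fri → 5 of (none)
Mar: 31 days, starts Fri → 5 of Fri, Sat, Sun
Apr: 30 days, starts Mon → 5 of Mon, Tue
May: 31 days, starts Wed → 5 of Wed, Thu, Fri ✓
Jun: 30 days, starts Sat → 5 of Sat, Sun
Jul: 31 days, starts Mon → 5 of Mon, Tue, Wed
Aug: 31 days, starts Thu → 5 of Thu, Fri, Sat ✓
Sep: 30 days, starts Sun → 5 of Sun, Mon
Oct: 31 days, starts Tue → 5 of Tue, Wed, Thu ✓
Nov: 30 days, starts Fri → 5 of Fri, Sat
Dec: 31 days, starts Sun → 5 of Sun, Mon, Tue
Months with five Thursdays: Jan, May, Aug, Oct.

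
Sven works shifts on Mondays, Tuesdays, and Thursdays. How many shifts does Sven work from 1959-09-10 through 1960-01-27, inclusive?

60

1959-09-10 is a Thursday.
That's 140 days from start to end, counting both.
140 = 7 × 20, so the span is exactly 20 full weeks.
Each full week contributes 3 days from the set (Mon, Tue, Thu): 20 × 3 = 60.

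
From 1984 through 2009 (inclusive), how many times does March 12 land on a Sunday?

4

Day of week of March 12 in each year:
1984: Mon, 1985: Tue, 1986: Wed, 1987: Thu, 1988: Sat, 1989: Sun ✓, 1990: Mon, 1991: Tue, 1992: Thu, 1993: Fri, 1994: Sat, 1995: Sun ✓, 1996: Tue, 1997: Wed, 1998: Thu, 1999: Fri, 2000: Sun ✓, 2001: Mon, 2002: Tue, 2003: Wed, 2004: Fri, 2005: Sat, 2006: Sun ✓, 2007: Mon, 2008: Wed, 2009: Thu
Sundays: 1989, 1995, 2000, 2006.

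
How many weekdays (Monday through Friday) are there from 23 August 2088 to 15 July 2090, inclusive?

495 weekdays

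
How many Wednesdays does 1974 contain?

52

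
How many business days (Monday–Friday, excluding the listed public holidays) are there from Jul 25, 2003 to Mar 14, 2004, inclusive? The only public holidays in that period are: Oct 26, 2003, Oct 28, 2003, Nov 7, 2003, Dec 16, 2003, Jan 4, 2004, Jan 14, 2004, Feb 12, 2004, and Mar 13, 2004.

Jul 25, 2003 is a Friday.
The range spans 234 days (inclusive of both endpoints).
234 = 7 × 33 + 3, so there are 33 full weeks plus 3 extra days.
Each full week contributes 5 weekdays (Mon–Fri): 33 × 5 = 165.
The 3 extra days are Fri, Sat, Sun — 1 of them qualifies.
Total: 165 + 1 = 166.
Holidays: Oct 26, 2003 (Sun); Oct 28, 2003 (Tue); Nov 7, 2003 (Fri); Dec 16, 2003 (Tue); Jan 4, 2004 (Sun); Jan 14, 2004 (Wed); Feb 12, 2004 (Thu); Mar 13, 2004 (Sat).
5 of the 8 holidays fall on weekdays; the rest are weekends and were already excluded.
Business days: 166 − 5 = 161.

161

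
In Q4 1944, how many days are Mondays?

October 1, 1944 is a Sunday.
From October 1, 1944 to December 31, 1944 is 92 days inclusive.
92 = 7 × 13 + 1, so there are 13 full weeks plus 1 extra day.
Each full week contributes one Monday: 13 so far.
The 1 extra day is Sunday — none qualify.
Total: 13 + 0 = 13.

13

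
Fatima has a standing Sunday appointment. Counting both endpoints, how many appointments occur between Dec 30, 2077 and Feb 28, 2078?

9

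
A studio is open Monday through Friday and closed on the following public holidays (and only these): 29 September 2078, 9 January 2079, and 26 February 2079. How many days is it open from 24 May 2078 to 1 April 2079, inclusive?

24 May 2078 is a Tuesday.
That's 313 days from start to end, counting both.
313 = 7 × 44 + 5, so there are 44 full weeks plus 5 extra days.
Each full week contributes 5 weekdays (Mon–Fri): 44 × 5 = 220.
The 5 extra days are Tuesday, Wednesday, Thursday, Friday, Saturday — 4 of them qualify.
Total: 220 + 4 = 224.
Holidays: 29 September 2078 (Thu); 9 January 2079 (Mon); 26 February 2079 (Sun).
2 of the 3 holidays fall on weekdays; the rest are weekends and were already excluded.
Business days: 224 − 2 = 222.

222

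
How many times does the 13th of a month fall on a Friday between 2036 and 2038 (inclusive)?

Friday-the-13ths by year:
2036: Jun
2037: Feb, Mar, Nov
2038: Aug

5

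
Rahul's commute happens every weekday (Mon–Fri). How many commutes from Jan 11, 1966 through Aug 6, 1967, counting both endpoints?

409

Jan 11, 1966 is a Tuesday.
The range spans 573 days (inclusive of both endpoints).
573 = 7 × 81 + 6, so there are 81 full weeks plus 6 extra days.
Each full week contributes 5 weekdays (Mon–Fri): 81 × 5 = 405.
The 6 extra days are Tuesday, Wednesday, Thursday, Friday, Saturday, Sunday — 4 of them qualify.
Total: 405 + 4 = 409.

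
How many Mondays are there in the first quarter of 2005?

13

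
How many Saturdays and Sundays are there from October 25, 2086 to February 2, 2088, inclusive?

October 25, 2086 is a Friday.
From October 25, 2086 to February 2, 2088 is 466 days inclusive.
466 = 7 × 66 + 4, so there are 66 full weeks plus 4 extra days.
Each full week contributes 2 weekend days (Sat, Sun): 66 × 2 = 132.
The 4 extra days are Fri, Sat, Sun, Mon — 2 of them qualify.
Total: 132 + 2 = 134.

134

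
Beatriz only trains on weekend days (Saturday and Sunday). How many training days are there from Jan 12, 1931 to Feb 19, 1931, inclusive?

10

Jan 12, 1931 is a Monday.
From Jan 12, 1931 to Feb 19, 1931 is 39 days inclusive.
39 = 7 × 5 + 4, so there are 5 full weeks plus 4 extra days.
Each full week contributes 2 weekend days (Sat, Sun): 5 × 2 = 10.
The 4 extra days are Mon, Tue, Wed, Thu — none qualify.
Total: 10 + 0 = 10.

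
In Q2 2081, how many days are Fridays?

2081-04-01 is a Tuesday.
The range spans 91 days (inclusive of both endpoints).
91 = 7 × 13, so the span is exactly 13 full weeks.
Each full week contributes one Friday: 13 so far.
Total: 13.

13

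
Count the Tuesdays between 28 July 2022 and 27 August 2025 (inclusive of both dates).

28 July 2022 is a Thursday.
That's 1127 days from start to end, counting both.
1127 = 7 × 161, so the span is exactly 161 full weeks.
Each full week contributes one Tuesday: 161 so far.

161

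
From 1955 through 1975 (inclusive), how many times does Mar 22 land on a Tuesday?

3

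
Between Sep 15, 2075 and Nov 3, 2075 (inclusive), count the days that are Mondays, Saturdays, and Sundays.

22

Sep 15, 2075 is a Sunday.
That's 50 days from start to end, counting both.
50 = 7 × 7 + 1, so there are 7 full weeks plus 1 extra day.
Each full week contributes 3 days from the set (Mon, Sat, Sun): 7 × 3 = 21.
The 1 extra day is Sunday — 1 of them qualifies.
Total: 21 + 1 = 22.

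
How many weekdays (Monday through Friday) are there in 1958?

January 1, 1958 is a Wednesday.
That's 365 days from start to end, counting both.
365 = 7 × 52 + 1, so there are 52 full weeks plus 1 extra day.
Each full week contributes 5 weekdays (Mon–Fri): 52 × 5 = 260.
The 1 extra day is Wed — 1 of them qualifies.
Total: 260 + 1 = 261.

261 weekdays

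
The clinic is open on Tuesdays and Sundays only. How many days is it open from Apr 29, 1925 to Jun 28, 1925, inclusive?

Apr 29, 1925 is a Wednesday.
That's 61 days from start to end, counting both.
61 = 7 × 8 + 5, so there are 8 full weeks plus 5 extra days.
Each full week contributes 2 days from the set (Tue, Sun): 8 × 2 = 16.
The 5 extra days are Wednesday, Thursday, Friday, Saturday, Sunday — 1 of them qualifies.
Total: 16 + 1 = 17.

17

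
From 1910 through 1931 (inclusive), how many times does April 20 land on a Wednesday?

Day of week of April 20 in each year:
1910: Wed ✓, 1911: Thu, 1912: Sat, 1913: Sun, 1914: Mon, 1915: Tue, 1916: Thu, 1917: Fri, 1918: Sat, 1919: Sun, 1920: Tue, 1921: Wed ✓, 1922: Thu, 1923: Fri, 1924: Sun, 1925: Mon, 1926: Tue, 1927: Wed ✓, 1928: Fri, 1929: Sat, 1930: Sun, 1931: Mon
Wednesdays: 1910, 1921, 1927.

3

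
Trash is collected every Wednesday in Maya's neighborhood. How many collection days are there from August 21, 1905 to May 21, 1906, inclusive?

August 21, 1905 is a Monday.
From August 21, 1905 to May 21, 1906 is 274 days inclusive.
274 = 7 × 39 + 1, so there are 39 full weeks plus 1 extra day.
Each full week contributes one Wednesday: 39 so far.
The 1 extra day is Mon — none qualify.
Total: 39 + 0 = 39.

39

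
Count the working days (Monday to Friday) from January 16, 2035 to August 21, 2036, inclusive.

418

January 16, 2035 is a Tuesday.
That's 584 days from start to end, counting both.
584 = 7 × 83 + 3, so there are 83 full weeks plus 3 extra days.
Each full week contributes 5 weekdays (Mon–Fri): 83 × 5 = 415.
The 3 extra days are Tue, Wed, Thu — 3 of them qualify.
Total: 415 + 3 = 418.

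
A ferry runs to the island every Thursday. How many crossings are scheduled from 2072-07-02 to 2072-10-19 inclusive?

15

2072-07-02 is a Saturday.
The range spans 110 days (inclusive of both endpoints).
110 = 7 × 15 + 5, so there are 15 full weeks plus 5 extra days.
Each full week contributes one Thursday: 15 so far.
The 5 extra days are Saturday, Sunday, Monday, Tuesday, Wednesday — none qualify.
Total: 15 + 0 = 15.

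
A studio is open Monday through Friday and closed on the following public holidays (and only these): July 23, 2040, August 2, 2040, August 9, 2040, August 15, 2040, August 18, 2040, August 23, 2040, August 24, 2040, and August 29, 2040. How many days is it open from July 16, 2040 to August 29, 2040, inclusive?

July 16, 2040 is a Monday.
The range spans 45 days (inclusive of both endpoints).
45 = 7 × 6 + 3, so there are 6 full weeks plus 3 extra days.
Each full week contributes 5 weekdays (Mon–Fri): 6 × 5 = 30.
The 3 extra days are Mon, Tue, Wed — 3 of them qualify.
Total: 30 + 3 = 33.
Holidays: July 23, 2040 (Mon); August 2, 2040 (Thu); August 9, 2040 (Thu); August 15, 2040 (Wed); August 18, 2040 (Sat); August 23, 2040 (Thu); August 24, 2040 (Fri); August 29, 2040 (Wed).
7 of the 8 holidays fall on weekdays; the rest are weekends and were already excluded.
Business days: 33 − 7 = 26.

26 business days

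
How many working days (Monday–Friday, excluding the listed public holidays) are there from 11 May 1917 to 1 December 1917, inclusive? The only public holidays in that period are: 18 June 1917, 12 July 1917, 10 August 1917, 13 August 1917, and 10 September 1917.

11 May 1917 is a Friday.
That's 205 days from start to end, counting both.
205 = 7 × 29 + 2, so there are 29 full weeks plus 2 extra days.
Each full week contributes 5 weekdays (Mon–Fri): 29 × 5 = 145.
The 2 extra days are Fri, Sat — 1 of them qualifies.
Total: 145 + 1 = 146.
Holidays: 18 June 1917 (Mon); 12 July 1917 (Thu); 10 August 1917 (Fri); 13 August 1917 (Mon); 10 September 1917 (Mon).
All 5 holidays fall on weekdays, so subtract 5.
Business days: 146 − 5 = 141.

141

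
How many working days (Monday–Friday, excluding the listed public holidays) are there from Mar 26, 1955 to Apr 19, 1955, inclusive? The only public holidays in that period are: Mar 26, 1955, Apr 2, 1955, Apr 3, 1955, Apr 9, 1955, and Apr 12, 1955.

Mar 26, 1955 is a Saturday.
The range spans 25 days (inclusive of both endpoints).
25 = 7 × 3 + 4, so there are 3 full weeks plus 4 extra days.
Each full week contributes 5 weekdays (Mon–Fri): 3 × 5 = 15.
The 4 extra days are Saturday, Sunday, Monday, Tuesday — 2 of them qualify.
Total: 15 + 2 = 17.
Holidays: Mar 26, 1955 (Sat); Apr 2, 1955 (Sat); Apr 3, 1955 (Sun); Apr 9, 1955 (Sat); Apr 12, 1955 (Tue).
1 of the 5 holidays fall on weekdays; the rest are weekends and were already excluded.
Business days: 17 − 1 = 16.

16 working days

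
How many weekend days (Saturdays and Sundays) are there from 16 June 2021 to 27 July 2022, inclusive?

116

16 June 2021 is a Wednesday.
That's 407 days from start to end, counting both.
407 = 7 × 58 + 1, so there are 58 full weeks plus 1 extra day.
Each full week contributes 2 weekend days (Sat, Sun): 58 × 2 = 116.
The 1 extra day is Wed — none qualify.
Total: 116 + 0 = 116.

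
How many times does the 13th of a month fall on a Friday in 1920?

The 13th falls on a Friday when the month's 13th has weekday Fri.
Jan 13 is Tue; Feb 13 is Fri ✓; Mar 13 is Sat; Apr 13 is Tue; May 13 is Thu; Jun 13 is Sun; Jul 13 is Tue; Aug 13 is Fri ✓; Sep 13 is Mon; Oct 13 is Wed; Nov 13 is Sat; Dec 13 is Mon.
Friday the 13ths: Feb, Aug.

2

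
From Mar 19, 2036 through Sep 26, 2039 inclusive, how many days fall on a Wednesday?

Mar 19, 2036 is a Wednesday.
From Mar 19, 2036 to Sep 26, 2039 is 1287 days inclusive.
1287 = 7 × 183 + 6, so there are 183 full weeks plus 6 extra days.
Each full week contributes one Wednesday: 183 so far.
The 6 extra days are Wednesday, Thursday, Friday, Saturday, Sunday, Monday — 1 of them qualifies.
Total: 183 + 1 = 184.

184 Wednesdays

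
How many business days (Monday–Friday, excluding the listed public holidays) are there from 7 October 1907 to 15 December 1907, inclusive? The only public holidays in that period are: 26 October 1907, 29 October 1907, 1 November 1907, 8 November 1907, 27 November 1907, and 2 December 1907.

45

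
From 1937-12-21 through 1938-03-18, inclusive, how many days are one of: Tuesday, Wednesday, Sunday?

1937-12-21 is a Tuesday.
From 1937-12-21 to 1938-03-18 is 88 days inclusive.
88 = 7 × 12 + 4, so there are 12 full weeks plus 4 extra days.
Each full week contributes 3 days from the set (Tue, Wed, Sun): 12 × 3 = 36.
The 4 extra days are Tue, Wed, Thu, Fri — 2 of them qualify.
Total: 36 + 2 = 38.

38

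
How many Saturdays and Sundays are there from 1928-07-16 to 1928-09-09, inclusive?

16

1928-07-16 is a Monday.
From 1928-07-16 to 1928-09-09 is 56 days inclusive.
56 = 7 × 8, so the span is exactly 8 full weeks.
Each full week contributes 2 weekend days (Sat, Sun): 8 × 2 = 16.
Total: 16.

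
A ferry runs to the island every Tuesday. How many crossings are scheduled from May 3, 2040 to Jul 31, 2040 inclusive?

13

May 3, 2040 is a Thursday.
The range spans 90 days (inclusive of both endpoints).
90 = 7 × 12 + 6, so there are 12 full weeks plus 6 extra days.
Each full week contributes one Tuesday: 12 so far.
The 6 extra days are Thu, Fri, Sat, Sun, Mon, Tue — 1 of them qualifies.
Total: 12 + 1 = 13.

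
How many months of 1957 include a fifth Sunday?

4

A month has five Sundays exactly when Sunday falls within its first (length − 28) days.
Jan: 31 days, starts Tue → 5 of Tue, Wed, Thu
Feb: 28 days, starts Fri → 5 of (none)
Mar: 31 days, starts Fri → 5 of Fri, Sat, Sun ✓
Apr: 30 days, starts Mon → 5 of Mon, Tue
May: 31 days, starts Wed → 5 of Wed, Thu, Fri
Jun: 30 days, starts Sat → 5 of Sat, Sun ✓
Jul: 31 days, starts Mon → 5 of Mon, Tue, Wed
Aug: 31 days, starts Thu → 5 of Thu, Fri, Sat
Sep: 30 days, starts Sun → 5 of Sun, Mon ✓
Oct: 31 days, starts Tue → 5 of Tue, Wed, Thu
Nov: 30 days, starts Fri → 5 of Fri, Sat
Dec: 31 days, starts Sun → 5 of Sun, Mon, Tue ✓
Months with five Sundays: Mar, Jun, Sep, Dec.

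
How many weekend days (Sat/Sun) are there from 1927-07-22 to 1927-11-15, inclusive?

1927-07-22 is a Friday.
From 1927-07-22 to 1927-11-15 is 117 days inclusive.
117 = 7 × 16 + 5, so there are 16 full weeks plus 5 extra days.
Each full week contributes 2 weekend days (Sat, Sun): 16 × 2 = 32.
The 5 extra days are Friday, Saturday, Sunday, Monday, Tuesday — 2 of them qualify.
Total: 32 + 2 = 34.

34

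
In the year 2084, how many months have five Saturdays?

A month has five Saturdays exactly when Saturday falls within its first (length − 28) days.
Jan: 31 days, starts Sat → 5 of Sat, Sun, Mon ✓
Feb: 29 days, starts Tue → 5 of Tue
Mar: 31 days, starts Wed → 5 of Wed, Thu, Fri
Apr: 30 days, starts Sat → 5 of Sat, Sun ✓
May: 31 days, starts Mon → 5 of Mon, Tue, Wed
Jun: 30 days, starts Thu → 5 of Thu, Fri
Jul: 31 days, starts Sat → 5 of Sat, Sun, Mon ✓
Aug: 31 days, starts Tue → 5 of Tue, Wed, Thu
Sep: 30 days, starts Fri → 5 of Fri, Sat ✓
Oct: 31 days, starts Sun → 5 of Sun, Mon, Tue
Nov: 30 days, starts Wed → 5 of Wed, Thu
Dec: 31 days, starts Fri → 5 of Fri, Sat, Sun ✓
Months with five Saturdays: Jan, Apr, Jul, Sep, Dec.

5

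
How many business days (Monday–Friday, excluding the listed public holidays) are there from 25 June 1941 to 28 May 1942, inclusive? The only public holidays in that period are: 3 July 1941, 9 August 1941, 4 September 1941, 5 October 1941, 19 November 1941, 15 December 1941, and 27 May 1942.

25 June 1941 is a Wednesday.
The range spans 338 days (inclusive of both endpoints).
338 = 7 × 48 + 2, so there are 48 full weeks plus 2 extra days.
Each full week contributes 5 weekdays (Mon–Fri): 48 × 5 = 240.
The 2 extra days are Wednesday, Thursday — 2 of them qualify.
Total: 240 + 2 = 242.
Holidays: 3 July 1941 (Thu); 9 August 1941 (Sat); 4 September 1941 (Thu); 5 October 1941 (Sun); 19 November 1941 (Wed); 15 December 1941 (Mon); 27 May 1942 (Wed).
5 of the 7 holidays fall on weekdays; the rest are weekends and were already excluded.
Business days: 242 − 5 = 237.

237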